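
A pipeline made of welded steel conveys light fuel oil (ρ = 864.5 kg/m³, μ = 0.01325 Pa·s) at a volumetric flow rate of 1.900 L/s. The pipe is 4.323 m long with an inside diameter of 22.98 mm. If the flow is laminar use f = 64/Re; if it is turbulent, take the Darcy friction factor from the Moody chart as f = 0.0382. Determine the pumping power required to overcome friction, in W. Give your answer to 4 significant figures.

Q = 1.900 L/s = 1.900/1000 = 0.0019 m³/s.
Cross-sectional area A = πD²/4 = π(0.02298)²/4 = 0.0004148 m²; mean velocity V = Q/A = 0.0019/0.0004148 = 4.581 m/s.
Reynolds number Re = ρVD/μ = 864.5 · 4.581 · 0.02298 / 0.0132 = 6869.
Re > 4000 → turbulent; use the Moody-chart value f = 0.0382.
Darcy-Weisbach: ΔP = f(L/D)(ρV²/2) = 0.0382·(4.323/0.02298)·(864.5·4.581²/2) = 0.0382·188.1·9071 = 6.519e+04 Pa.
Pumping power P = QΔP = 0.0019·6.519e+04 = 123.86 W = 123.9 W.

P ≈ 123.9 W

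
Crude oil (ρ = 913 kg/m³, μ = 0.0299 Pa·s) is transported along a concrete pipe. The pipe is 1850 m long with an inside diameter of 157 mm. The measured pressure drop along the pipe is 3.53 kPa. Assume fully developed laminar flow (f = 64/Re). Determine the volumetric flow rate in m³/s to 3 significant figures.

For laminar flow, f = 64/Re with Re = ρVD/μ, so Darcy-Weisbach reduces to ΔP = 32μLV/D². Solving for V: V = ΔP·D²/(32μL) = 3530·(0.157)²/(32·0.0299·1850) = 0.04916 m/s.
Check: Re = ρVD/μ = 913·0.04916·0.157/0.0299 = 235.7 < 2300, so the laminar assumption holds.
Q = V·A = 0.04916·(π/4·0.157²) = 0.0009516 m³/s = 9.52×10^-4 m³/s.

Q ≈ 9.52×10^-4 m³/s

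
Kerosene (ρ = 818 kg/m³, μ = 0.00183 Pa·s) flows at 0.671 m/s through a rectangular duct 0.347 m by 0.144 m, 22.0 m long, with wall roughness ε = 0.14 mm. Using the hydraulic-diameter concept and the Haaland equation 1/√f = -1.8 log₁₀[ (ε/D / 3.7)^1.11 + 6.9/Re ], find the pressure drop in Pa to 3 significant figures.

ΔP ≈ 441 Pa

Hydraulic diameter D_h = 4A/P = 4·(0.347·0.144)/(2·(0.347+0.144)) = 0.1999/0.982 = 0.2035 m.
Re = ρVD_h/μ = 818·0.671·0.2035/0.00183 = 6.105e+04.
ε/D_h = 0.00014/0.2035 = 0.000688; Haaland gives 1/√f = -1.8 log₁₀[7.23e-05+0.000113] = 6.718, so f = 0.02216.
ΔP = f(L/D_h)(ρV²/2) = 0.02216·22/0.2035·184.1 = 441 Pa.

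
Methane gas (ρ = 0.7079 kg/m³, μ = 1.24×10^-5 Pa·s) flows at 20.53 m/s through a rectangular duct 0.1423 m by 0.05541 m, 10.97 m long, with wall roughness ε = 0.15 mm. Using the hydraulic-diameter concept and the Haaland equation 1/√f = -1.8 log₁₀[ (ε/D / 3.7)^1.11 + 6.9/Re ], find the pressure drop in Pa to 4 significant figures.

ΔP ≈ 507.9 Pa

Hydraulic diameter D_h = 4A/P = 4·(0.1423·0.05541)/(2·(0.1423+0.05541)) = 0.03154/0.3954 = 0.07976 m.
Re = ρVD_h/μ = 0.7079·20.53·0.07976/1.24e-05 = 9.348e+04.
ε/D_h = 0.00015/0.07976 = 0.00188; Haaland gives 1/√f = -1.8 log₁₀[0.000221+7.38e-05] = 6.356, so f = 0.02476.
ΔP = f(L/D_h)(ρV²/2) = 0.02476·10.97/0.07976·149.2 = 507.9 Pa.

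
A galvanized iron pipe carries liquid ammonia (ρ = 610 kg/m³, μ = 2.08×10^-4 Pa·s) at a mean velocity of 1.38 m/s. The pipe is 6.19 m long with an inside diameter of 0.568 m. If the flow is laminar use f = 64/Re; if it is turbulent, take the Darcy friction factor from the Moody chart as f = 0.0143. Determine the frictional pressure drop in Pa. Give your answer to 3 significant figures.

ΔP ≈ 90.5 Pa

Reynolds number Re = ρVD/μ = 610 · 1.38 · 0.568 / 0.000208 = 2.299e+06.
Re > 4000 → turbulent; use the Moody-chart value f = 0.0143.
Darcy-Weisbach: ΔP = f(L/D)(ρV²/2) = 0.0143·(6.19/0.568)·(610·1.38²/2) = 0.0143·10.9·580.8 = 90.52 Pa.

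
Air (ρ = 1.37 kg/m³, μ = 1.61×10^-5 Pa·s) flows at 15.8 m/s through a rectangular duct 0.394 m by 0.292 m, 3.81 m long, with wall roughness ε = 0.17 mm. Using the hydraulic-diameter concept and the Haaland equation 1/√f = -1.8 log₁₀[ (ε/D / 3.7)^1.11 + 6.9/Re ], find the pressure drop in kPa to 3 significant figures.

ΔP ≈ 0.0344 kPa

Hydraulic diameter D_h = 4A/P = 4·(0.394·0.292)/(2·(0.394+0.292)) = 0.4602/1.372 = 0.3354 m.
Re = ρVD_h/μ = 1.37·15.8·0.3354/1.61e-05 = 4.51e+05.
ε/D_h = 0.00017/0.3354 = 0.000507; Haaland gives 1/√f = -1.8 log₁₀[5.15e-05+1.53e-05] = 7.516, so f = 0.0177.
ΔP = f(L/D_h)(ρV²/2) = 0.0177·3.81/0.3354·171 = 34.39 Pa.
ΔP = 0.0344 kPa.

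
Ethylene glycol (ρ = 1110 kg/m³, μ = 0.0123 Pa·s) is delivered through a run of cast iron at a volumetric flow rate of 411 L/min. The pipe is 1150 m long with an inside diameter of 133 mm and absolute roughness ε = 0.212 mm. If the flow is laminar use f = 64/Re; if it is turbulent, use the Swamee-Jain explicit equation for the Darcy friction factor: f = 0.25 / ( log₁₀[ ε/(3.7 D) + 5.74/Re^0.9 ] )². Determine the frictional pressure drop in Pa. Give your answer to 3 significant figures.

ΔP ≈ 44400 Pa

Q = 411 L/min = 411/60000 = 0.00685 m³/s.
Cross-sectional area A = πD²/4 = π(0.133)²/4 = 0.01389 m²; mean velocity V = Q/A = 0.00685/0.01389 = 0.4931 m/s.
Reynolds number Re = ρVD/μ = 1110 · 0.4931 · 0.133 / 0.0123 = 5918.
Re > 4000 → turbulent. Relative roughness ε/D = 0.000212/0.133 = 0.00159. Swamee-Jain: f = 0.25/(log₁₀[0.00159/3.7 + 5.74/5918^0.9])² = 0.25/(log₁₀[0.000431 + 0.00231])² = 0.25/(-2.562)² = 0.03809.
Darcy-Weisbach: ΔP = f(L/D)(ρV²/2) = 0.03809·(1150/0.133)·(1110·0.4931²/2) = 0.03809·8647·134.9 = 4.444e+04 Pa.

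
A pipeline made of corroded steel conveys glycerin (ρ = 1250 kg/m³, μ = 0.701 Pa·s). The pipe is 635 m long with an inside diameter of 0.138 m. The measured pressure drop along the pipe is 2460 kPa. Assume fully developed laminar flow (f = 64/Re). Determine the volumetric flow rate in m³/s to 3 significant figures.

Q ≈ 0.0492 m³/s

For laminar flow, f = 64/Re with Re = ρVD/μ, so Darcy-Weisbach reduces to ΔP = 32μLV/D². Solving for V: V = ΔP·D²/(32μL) = 2.46e+06·(0.138)²/(32·0.701·635) = 3.289 m/s.
Check: Re = ρVD/μ = 1250·3.289·0.138/0.701 = 809.3 < 2300, so the laminar assumption holds.
Q = V·A = 3.289·(π/4·0.138²) = 0.04919 m³/s = 0.0492 m³/s.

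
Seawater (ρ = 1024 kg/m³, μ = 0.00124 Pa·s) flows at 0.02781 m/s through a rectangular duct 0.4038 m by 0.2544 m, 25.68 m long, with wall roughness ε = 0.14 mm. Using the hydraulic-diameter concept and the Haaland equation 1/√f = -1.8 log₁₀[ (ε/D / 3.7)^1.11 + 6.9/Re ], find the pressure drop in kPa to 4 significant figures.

Hydraulic diameter D_h = 4A/P = 4·(0.4038·0.2544)/(2·(0.4038+0.2544)) = 0.4109/1.316 = 0.3121 m.
Re = ρVD_h/μ = 1024·0.02781·0.3121/0.00124 = 7169.
ε/D_h = 0.00014/0.3121 = 0.000449; Haaland gives 1/√f = -1.8 log₁₀[4.5e-05+0.000963] = 5.394, so f = 0.03437.
ΔP = f(L/D_h)(ρV²/2) = 0.03437·25.68/0.3121·0.396 = 1.12 Pa.
ΔP = 0.001120 kPa.

ΔP ≈ 0.001120 kPa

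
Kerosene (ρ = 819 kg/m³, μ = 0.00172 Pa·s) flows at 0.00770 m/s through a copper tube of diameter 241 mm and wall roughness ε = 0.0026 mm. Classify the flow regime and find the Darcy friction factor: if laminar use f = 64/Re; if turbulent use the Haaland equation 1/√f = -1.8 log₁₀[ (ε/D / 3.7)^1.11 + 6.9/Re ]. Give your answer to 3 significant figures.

Re = ρVD/μ = 819·0.0077·0.241/0.00172 = 883.6.
Re < 2300 → laminar, so f = 64/Re = 0.07243 (roughness is irrelevant in laminar flow).

f ≈ 0.0724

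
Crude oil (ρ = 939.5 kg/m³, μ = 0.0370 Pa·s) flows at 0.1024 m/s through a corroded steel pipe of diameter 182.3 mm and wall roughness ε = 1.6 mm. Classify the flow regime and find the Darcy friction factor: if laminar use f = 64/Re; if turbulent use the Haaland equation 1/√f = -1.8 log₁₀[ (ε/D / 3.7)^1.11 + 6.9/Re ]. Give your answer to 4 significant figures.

f ≈ 0.1350

Re = ρVD/μ = 939.5·0.1024·0.1823/0.037 = 474.
Re < 2300 → laminar, so f = 64/Re = 0.135 (roughness is irrelevant in laminar flow).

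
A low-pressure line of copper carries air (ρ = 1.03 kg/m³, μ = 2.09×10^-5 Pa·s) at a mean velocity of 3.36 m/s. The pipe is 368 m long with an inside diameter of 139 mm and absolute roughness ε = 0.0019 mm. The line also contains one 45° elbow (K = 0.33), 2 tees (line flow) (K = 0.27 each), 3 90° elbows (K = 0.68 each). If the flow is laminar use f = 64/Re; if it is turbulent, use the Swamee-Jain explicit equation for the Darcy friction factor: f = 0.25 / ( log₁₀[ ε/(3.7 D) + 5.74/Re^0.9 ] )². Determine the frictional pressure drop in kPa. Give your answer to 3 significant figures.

ΔP ≈ 0.401 kPa

Reynolds number Re = ρVD/μ = 1.03 · 3.36 · 0.139 / 2.09e-05 = 2.302e+04.
Re > 4000 → turbulent. Relative roughness ε/D = 1.9e-06/0.139 = 1.37e-05. Swamee-Jain: f = 0.25/(log₁₀[1.37e-05/3.7 + 5.74/2.302e+04^0.9])² = 0.25/(log₁₀[3.69e-06 + 0.000681])² = 0.25/(-3.165)² = 0.02496.
Total minor-loss coefficient ΣK = 1·0.33 + 2·0.27 + 3·0.68 = 2.91.
ΔP = [f·L/D + ΣK]·(ρV²/2) = [0.02496·368/0.139 + 2.91]·(1.03·3.36²/2) = [66.09 + 2.91]·5.814 = 401.2 Pa.
ΔP = 401.2 Pa = 0.401 kPa.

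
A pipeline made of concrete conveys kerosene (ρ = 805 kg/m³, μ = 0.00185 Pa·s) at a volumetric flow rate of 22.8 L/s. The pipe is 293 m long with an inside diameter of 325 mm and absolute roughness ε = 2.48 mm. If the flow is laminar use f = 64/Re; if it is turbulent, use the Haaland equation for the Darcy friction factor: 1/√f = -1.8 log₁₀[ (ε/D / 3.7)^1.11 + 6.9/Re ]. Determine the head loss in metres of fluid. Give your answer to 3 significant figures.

h_f ≈ 0.126 m

Q = 22.8 L/s = 22.8/1000 = 0.0228 m³/s.
Cross-sectional area A = πD²/4 = π(0.325)²/4 = 0.08296 m²; mean velocity V = Q/A = 0.0228/0.08296 = 0.2748 m/s.
Reynolds number Re = ρVD/μ = 805 · 0.2748 · 0.325 / 0.00185 = 3.887e+04.
Re > 4000 → turbulent. Relative roughness ε/D = 0.00248/0.325 = 0.00763. Haaland: 1/√f = -1.8 log₁₀[(0.00763/3.7)^1.11 + 6.9/3.887e+04] = -1.8 log₁₀[0.00104 + 0.000178] = 5.243, so f = 0.03638.
Darcy-Weisbach: ΔP = f(L/D)(ρV²/2) = 0.03638·(293/0.325)·(805·0.2748²/2) = 0.03638·901.5·30.4 = 997 Pa.
Head loss h_f = ΔP/(ρg) = 997/(805·9.81) = 0.126 m.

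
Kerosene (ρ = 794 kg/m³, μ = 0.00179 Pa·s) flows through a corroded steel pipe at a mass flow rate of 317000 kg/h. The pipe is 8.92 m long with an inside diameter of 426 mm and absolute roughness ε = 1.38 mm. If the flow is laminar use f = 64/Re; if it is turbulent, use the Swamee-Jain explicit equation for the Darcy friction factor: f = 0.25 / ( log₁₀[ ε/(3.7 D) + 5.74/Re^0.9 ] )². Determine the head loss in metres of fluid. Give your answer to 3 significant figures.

ṁ = 317000 kg/h = 317000/3600 = 88.06 kg/s.
A = πD²/4 = π(0.426)²/4 = 0.1425 m²; mean velocity V = ṁ/(ρA) = 88.06/(794 · 0.1425) = 0.7781 m/s.
Reynolds number Re = ρVD/μ = 794 · 0.7781 · 0.426 / 0.00179 = 1.47e+05.
Re > 4000 → turbulent. Relative roughness ε/D = 0.00138/0.426 = 0.00324. Swamee-Jain: f = 0.25/(log₁₀[0.00324/3.7 + 5.74/1.47e+05^0.9])² = 0.25/(log₁₀[0.000876 + 0.000128])² = 0.25/(-2.998)² = 0.02781.
Darcy-Weisbach: ΔP = f(L/D)(ρV²/2) = 0.02781·(8.92/0.426)·(794·0.7781²/2) = 0.02781·20.94·240.4 = 140 Pa.
Head loss h_f = ΔP/(ρg) = 140/(794·9.81) = 0.0180 m.

h_f ≈ 0.0180 m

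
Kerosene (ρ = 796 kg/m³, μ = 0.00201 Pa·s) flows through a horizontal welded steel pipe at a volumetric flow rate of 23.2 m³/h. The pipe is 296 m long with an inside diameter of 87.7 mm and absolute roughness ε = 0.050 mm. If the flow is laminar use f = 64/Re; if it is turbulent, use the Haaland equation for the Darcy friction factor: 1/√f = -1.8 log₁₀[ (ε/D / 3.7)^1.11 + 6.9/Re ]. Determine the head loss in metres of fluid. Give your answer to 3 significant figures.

Q = 23.2 m³/h = 23.2/3600 = 0.006444 m³/s.
Cross-sectional area A = πD²/4 = π(0.0877)²/4 = 0.006041 m²; mean velocity V = Q/A = 0.006444/0.006041 = 1.067 m/s.
Reynolds number Re = ρVD/μ = 796 · 1.067 · 0.0877 / 0.00201 = 3.705e+04.
Re > 4000 → turbulent. Relative roughness ε/D = 5e-05/0.0877 = 0.00057. Haaland: 1/√f = -1.8 log₁₀[(0.00057/3.7)^1.11 + 6.9/3.705e+04] = -1.8 log₁₀[5.87e-05 + 0.000186] = 6.5, so f = 0.02367.
Darcy-Weisbach: ΔP = f(L/D)(ρV²/2) = 0.02367·(296/0.0877)·(796·1.067²/2) = 0.02367·3375·453 = 3.619e+04 Pa.
Head loss h_f = ΔP/(ρg) = 3.619e+04/(796·9.81) = 4.63 m.

h_f ≈ 4.63 m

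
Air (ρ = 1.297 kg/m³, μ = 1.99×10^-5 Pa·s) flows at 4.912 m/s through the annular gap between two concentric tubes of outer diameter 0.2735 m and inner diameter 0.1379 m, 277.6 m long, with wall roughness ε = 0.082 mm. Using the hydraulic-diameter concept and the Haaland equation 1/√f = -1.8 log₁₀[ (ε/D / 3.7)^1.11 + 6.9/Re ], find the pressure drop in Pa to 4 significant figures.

ΔP ≈ 740.3 Pa

Hydraulic diameter D_h = 4A/P = D_o - D_i = 0.2735 - 0.1379 = 0.1356 m.
Re = ρVD_h/μ = 1.297·4.912·0.1356/1.99e-05 = 4.341e+04.
ε/D_h = 8.2e-05/0.1356 = 0.000605; Haaland gives 1/√f = -1.8 log₁₀[6.26e-05+0.000159] = 6.578, so f = 0.02311.
ΔP = f(L/D_h)(ρV²/2) = 0.02311·277.6/0.1356·15.65 = 740.3 Pa.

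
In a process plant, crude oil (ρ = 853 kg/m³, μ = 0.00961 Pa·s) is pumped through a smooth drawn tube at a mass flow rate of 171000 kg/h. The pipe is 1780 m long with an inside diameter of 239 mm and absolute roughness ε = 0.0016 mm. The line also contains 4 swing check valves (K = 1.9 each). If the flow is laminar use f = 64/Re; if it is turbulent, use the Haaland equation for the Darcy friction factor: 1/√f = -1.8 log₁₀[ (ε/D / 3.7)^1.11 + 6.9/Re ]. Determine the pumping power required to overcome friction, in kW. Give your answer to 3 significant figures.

P ≈ 6.84 kW

ṁ = 171000 kg/h = 171000/3600 = 47.5 kg/s.
A = πD²/4 = π(0.239)²/4 = 0.04486 m²; mean velocity V = ṁ/(ρA) = 47.5/(853 · 0.04486) = 1.241 m/s.
Reynolds number Re = ρVD/μ = 853 · 1.241 · 0.239 / 0.00961 = 2.633e+04.
Re > 4000 → turbulent. Relative roughness ε/D = 1.6e-06/0.239 = 6.69e-06. Haaland: 1/√f = -1.8 log₁₀[(6.69e-06/3.7)^1.11 + 6.9/2.633e+04] = -1.8 log₁₀[4.23e-07 + 0.000262] = 6.446, so f = 0.02407.
Total minor-loss coefficient ΣK = 4·1.9 = 7.6.
ΔP = [f·L/D + ΣK]·(ρV²/2) = [0.02407·1780/0.239 + 7.6]·(853·1.241²/2) = [179.3 + 7.6]·657.1 = 1.228e+05 Pa.
Q = ṁ/ρ = 47.5/853 = 0.05569 m³/s.
Pumping power P = QΔP = 0.05569·1.228e+05 = 6838 W = 6.84 kW.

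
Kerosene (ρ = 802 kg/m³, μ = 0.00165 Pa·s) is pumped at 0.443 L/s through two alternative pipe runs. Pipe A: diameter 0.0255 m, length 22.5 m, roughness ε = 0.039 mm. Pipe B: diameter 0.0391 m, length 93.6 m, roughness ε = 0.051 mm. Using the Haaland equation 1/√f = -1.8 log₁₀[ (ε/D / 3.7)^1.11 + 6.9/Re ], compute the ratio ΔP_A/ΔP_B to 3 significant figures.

Pipe A: V = Q/A = 0.000443/0.0005107 = 0.8674 m/s; Re = 1.075e+04; ε/D = 0.00153; Haaland → f = 0.03237; ΔP_A = f(L/D)(ρV²/2) = 8619 Pa.
Pipe B: V = Q/A = 0.000443/0.001201 = 0.3689 m/s; Re = 7012; ε/D = 0.0013; Haaland → f = 0.03555; ΔP_B = f(L/D)(ρV²/2) = 4645 Pa.
ΔP_A/ΔP_B = 8619/4645 = 1.86.

ΔP_A/ΔP_B ≈ 1.86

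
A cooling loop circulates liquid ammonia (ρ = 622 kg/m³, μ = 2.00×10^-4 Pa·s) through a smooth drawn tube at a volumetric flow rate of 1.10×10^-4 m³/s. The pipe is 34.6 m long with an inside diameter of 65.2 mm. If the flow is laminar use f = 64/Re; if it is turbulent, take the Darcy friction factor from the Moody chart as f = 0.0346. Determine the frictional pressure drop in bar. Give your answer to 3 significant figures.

Cross-sectional area A = πD²/4 = π(0.0652)²/4 = 0.003339 m²; mean velocity V = Q/A = 0.00011/0.003339 = 0.03295 m/s.
Reynolds number Re = ρVD/μ = 622 · 0.03295 · 0.0652 / 0.0002 = 6681.
Re > 4000 → turbulent; use the Moody-chart value f = 0.0346.
Darcy-Weisbach: ΔP = f(L/D)(ρV²/2) = 0.0346·(34.6/0.0652)·(622·0.03295²/2) = 0.0346·530.7·0.3376 = 6.198 Pa.
ΔP = 6.198 Pa = 6.20×10^-5 bar.

ΔP ≈ 6.20×10^-5 bar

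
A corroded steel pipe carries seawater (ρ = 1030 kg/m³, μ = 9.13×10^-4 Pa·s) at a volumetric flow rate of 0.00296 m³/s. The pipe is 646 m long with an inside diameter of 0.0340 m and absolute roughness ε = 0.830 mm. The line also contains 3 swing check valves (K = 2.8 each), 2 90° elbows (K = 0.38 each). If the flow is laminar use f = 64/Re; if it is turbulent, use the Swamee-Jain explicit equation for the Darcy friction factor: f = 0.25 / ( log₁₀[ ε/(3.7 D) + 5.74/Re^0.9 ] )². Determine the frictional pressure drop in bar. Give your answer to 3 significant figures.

ΔP ≈ 55.7 bar

Cross-sectional area A = πD²/4 = π(0.034)²/4 = 0.0009079 m²; mean velocity V = Q/A = 0.00296/0.0009079 = 3.26 m/s.
Reynolds number Re = ρVD/μ = 1030 · 3.26 · 0.034 / 0.000913 = 1.251e+05.
Re > 4000 → turbulent. Relative roughness ε/D = 0.00083/0.034 = 0.0244. Swamee-Jain: f = 0.25/(log₁₀[0.0244/3.7 + 5.74/1.251e+05^0.9])² = 0.25/(log₁₀[0.0066 + 0.000148])² = 0.25/(-2.171)² = 0.05304.
Total minor-loss coefficient ΣK = 3·2.8 + 2·0.38 = 9.16.
ΔP = [f·L/D + ΣK]·(ρV²/2) = [0.05304·646/0.034 + 9.16]·(1030·3.26²/2) = [1008 + 9.16]·5474 = 5.567e+06 Pa.
ΔP = 5.567e+06 Pa = 55.7 bar.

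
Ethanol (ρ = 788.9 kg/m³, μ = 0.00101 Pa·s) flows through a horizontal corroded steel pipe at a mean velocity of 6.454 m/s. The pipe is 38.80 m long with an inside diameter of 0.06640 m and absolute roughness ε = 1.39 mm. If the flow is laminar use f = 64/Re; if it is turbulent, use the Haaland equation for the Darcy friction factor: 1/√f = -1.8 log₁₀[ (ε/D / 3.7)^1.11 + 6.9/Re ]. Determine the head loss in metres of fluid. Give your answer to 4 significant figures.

h_f ≈ 61.67 m

Reynolds number Re = ρVD/μ = 788.9 · 6.454 · 0.0664 / 0.00101 = 3.347e+05.
Re > 4000 → turbulent. Relative roughness ε/D = 0.00139/0.0664 = 0.0209. Haaland: 1/√f = -1.8 log₁₀[(0.0209/3.7)^1.11 + 6.9/3.347e+05] = -1.8 log₁₀[0.0032 + 2.06e-05] = 4.485, so f = 0.04971.
Darcy-Weisbach: ΔP = f(L/D)(ρV²/2) = 0.04971·(38.8/0.0664)·(788.9·6.454²/2) = 0.04971·584.3·1.643e+04 = 4.773e+05 Pa.
Head loss h_f = ΔP/(ρg) = 4.773e+05/(788.9·9.81) = 61.67 m.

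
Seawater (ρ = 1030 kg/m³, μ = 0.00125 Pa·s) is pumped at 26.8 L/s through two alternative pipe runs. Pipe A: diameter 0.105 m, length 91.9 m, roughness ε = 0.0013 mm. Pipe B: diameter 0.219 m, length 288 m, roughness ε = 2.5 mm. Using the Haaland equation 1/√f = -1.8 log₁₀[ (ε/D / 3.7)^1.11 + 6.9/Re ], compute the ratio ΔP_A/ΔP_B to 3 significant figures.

ΔP_A/ΔP_B ≈ 4.63

Pipe A: V = Q/A = 0.0268/0.008659 = 3.095 m/s; Re = 2.678e+05; ε/D = 1.24e-05; Haaland → f = 0.01475; ΔP_A = f(L/D)(ρV²/2) = 6.367e+04 Pa.
Pipe B: V = Q/A = 0.0268/0.03767 = 0.7115 m/s; Re = 1.284e+05; ε/D = 0.0114; Haaland → f = 0.04014; ΔP_B = f(L/D)(ρV²/2) = 1.376e+04 Pa.
ΔP_A/ΔP_B = 6.367e+04/1.376e+04 = 4.63.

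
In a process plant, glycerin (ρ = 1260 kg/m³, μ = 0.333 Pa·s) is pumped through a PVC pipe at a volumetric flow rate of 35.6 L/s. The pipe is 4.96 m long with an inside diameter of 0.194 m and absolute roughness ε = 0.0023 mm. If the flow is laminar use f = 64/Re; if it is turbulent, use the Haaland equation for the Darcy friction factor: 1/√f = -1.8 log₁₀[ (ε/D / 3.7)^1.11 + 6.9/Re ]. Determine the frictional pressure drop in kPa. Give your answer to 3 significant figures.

ΔP ≈ 1.69 kPa

Q = 35.6 L/s = 35.6/1000 = 0.0356 m³/s.
Cross-sectional area A = πD²/4 = π(0.194)²/4 = 0.02956 m²; mean velocity V = Q/A = 0.0356/0.02956 = 1.204 m/s.
Reynolds number Re = ρVD/μ = 1260 · 1.204 · 0.194 / 0.333 = 884.1.
Re < 2300 → laminar flow, so f = 64/Re = 64/884.1 = 0.07239 (the turbulent correlation is not needed).
Darcy-Weisbach: ΔP = f(L/D)(ρV²/2) = 0.07239·(4.96/0.194)·(1260·1.204²/2) = 0.07239·25.57·913.8 = 1691 Pa.
ΔP = 1691 Pa = 1.69 kPa.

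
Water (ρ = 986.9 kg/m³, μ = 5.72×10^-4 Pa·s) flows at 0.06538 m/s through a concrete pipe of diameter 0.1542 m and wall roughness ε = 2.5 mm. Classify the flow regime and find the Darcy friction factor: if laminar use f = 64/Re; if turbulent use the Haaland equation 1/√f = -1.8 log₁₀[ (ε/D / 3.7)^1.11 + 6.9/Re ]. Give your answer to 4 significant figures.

f ≈ 0.04740

Re = ρVD/μ = 986.9·0.06538·0.1542/0.000572 = 1.739e+04.
Re > 4000 → turbulent. ε/D = 0.0025/0.1542 = 0.0162; Haaland: 1/√f = -1.8 log₁₀[0.00241 + 0.000397] = 4.593, so f = 0.0474.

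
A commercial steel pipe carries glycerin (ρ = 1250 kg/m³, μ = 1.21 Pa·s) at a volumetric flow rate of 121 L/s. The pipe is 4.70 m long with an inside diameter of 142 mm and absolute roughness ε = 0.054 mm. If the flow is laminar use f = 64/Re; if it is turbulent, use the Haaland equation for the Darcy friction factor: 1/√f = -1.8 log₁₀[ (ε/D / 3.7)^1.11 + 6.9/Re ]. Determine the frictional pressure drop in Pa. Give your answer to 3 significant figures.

Q = 121 L/s = 121/1000 = 0.121 m³/s.
Cross-sectional area A = πD²/4 = π(0.142)²/4 = 0.01584 m²; mean velocity V = Q/A = 0.121/0.01584 = 7.64 m/s.
Reynolds number Re = ρVD/μ = 1250 · 7.64 · 0.142 / 1.21 = 1121.
Re < 2300 → laminar flow, so f = 64/Re = 64/1121 = 0.0571 (the turbulent correlation is not needed).
Darcy-Weisbach: ΔP = f(L/D)(ρV²/2) = 0.0571·(4.7/0.142)·(1250·7.64²/2) = 0.0571·33.1·3.649e+04 = 6.896e+04 Pa.

ΔP ≈ 69000 Pa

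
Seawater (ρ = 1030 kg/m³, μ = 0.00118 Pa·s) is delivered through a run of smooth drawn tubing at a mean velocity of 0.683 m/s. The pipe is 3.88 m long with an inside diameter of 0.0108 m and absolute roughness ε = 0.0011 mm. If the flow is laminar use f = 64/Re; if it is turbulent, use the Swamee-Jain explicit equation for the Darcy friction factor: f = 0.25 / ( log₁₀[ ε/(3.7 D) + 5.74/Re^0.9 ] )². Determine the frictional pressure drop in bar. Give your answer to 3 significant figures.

ΔP ≈ 0.0304 bar

Reynolds number Re = ρVD/μ = 1030 · 0.683 · 0.0108 / 0.00118 = 6439.
Re > 4000 → turbulent. Relative roughness ε/D = 1.1e-06/0.0108 = 0.000102. Swamee-Jain: f = 0.25/(log₁₀[0.000102/3.7 + 5.74/6439^0.9])² = 0.25/(log₁₀[2.75e-05 + 0.00214])² = 0.25/(-2.663)² = 0.03524.
Darcy-Weisbach: ΔP = f(L/D)(ρV²/2) = 0.03524·(3.88/0.0108)·(1030·0.683²/2) = 0.03524·359.3·240.2 = 3042 Pa.
ΔP = 3042 Pa = 0.0304 bar.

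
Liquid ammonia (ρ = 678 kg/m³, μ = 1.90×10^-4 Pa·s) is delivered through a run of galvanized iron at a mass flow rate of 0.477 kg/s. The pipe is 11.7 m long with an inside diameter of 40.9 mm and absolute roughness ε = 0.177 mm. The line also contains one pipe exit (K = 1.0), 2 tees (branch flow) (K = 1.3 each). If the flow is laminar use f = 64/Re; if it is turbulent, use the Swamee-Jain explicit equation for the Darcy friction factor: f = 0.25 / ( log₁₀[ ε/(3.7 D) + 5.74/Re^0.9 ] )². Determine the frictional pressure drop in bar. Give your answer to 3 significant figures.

A = πD²/4 = π(0.0409)²/4 = 0.001314 m²; mean velocity V = ṁ/(ρA) = 0.477/(678 · 0.001314) = 0.5355 m/s.
Reynolds number Re = ρVD/μ = 678 · 0.5355 · 0.0409 / 0.00019 = 7.815e+04.
Re > 4000 → turbulent. Relative roughness ε/D = 0.000177/0.0409 = 0.00433. Swamee-Jain: f = 0.25/(log₁₀[0.00433/3.7 + 5.74/7.815e+04^0.9])² = 0.25/(log₁₀[0.00117 + 0.000227])² = 0.25/(-2.855)² = 0.03067.
Total minor-loss coefficient ΣK = 1·1 + 2·1.3 = 3.6.
ΔP = [f·L/D + ΣK]·(ρV²/2) = [0.03067·11.7/0.0409 + 3.6]·(678·0.5355²/2) = [8.774 + 3.6]·97.21 = 1203 Pa.
ΔP = 1203 Pa = 0.0120 bar.

ΔP ≈ 0.0120 bar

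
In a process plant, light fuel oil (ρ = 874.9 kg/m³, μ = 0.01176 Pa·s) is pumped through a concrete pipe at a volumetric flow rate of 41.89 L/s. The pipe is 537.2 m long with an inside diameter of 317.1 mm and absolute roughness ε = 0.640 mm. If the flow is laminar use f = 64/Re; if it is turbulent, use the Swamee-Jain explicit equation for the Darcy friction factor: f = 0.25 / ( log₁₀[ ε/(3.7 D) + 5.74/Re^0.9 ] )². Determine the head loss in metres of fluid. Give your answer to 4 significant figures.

Q = 41.89 L/s = 41.89/1000 = 0.04189 m³/s.
Cross-sectional area A = πD²/4 = π(0.3171)²/4 = 0.07897 m²; mean velocity V = Q/A = 0.04189/0.07897 = 0.5304 m/s.
Reynolds number Re = ρVD/μ = 874.9 · 0.5304 · 0.3171 / 0.0118 = 1.251e+04.
Re > 4000 → turbulent. Relative roughness ε/D = 0.00064/0.3171 = 0.00202. Swamee-Jain: f = 0.25/(log₁₀[0.00202/3.7 + 5.74/1.251e+04^0.9])² = 0.25/(log₁₀[0.000545 + 0.00118])² = 0.25/(-2.764)² = 0.03274.
Darcy-Weisbach: ΔP = f(L/D)(ρV²/2) = 0.03274·(537.2/0.3171)·(874.9·0.5304²/2) = 0.03274·1694·123.1 = 6826 Pa.
Head loss h_f = ΔP/(ρg) = 6826/(874.9·9.81) = 0.7953 m.

h_f ≈ 0.7953 m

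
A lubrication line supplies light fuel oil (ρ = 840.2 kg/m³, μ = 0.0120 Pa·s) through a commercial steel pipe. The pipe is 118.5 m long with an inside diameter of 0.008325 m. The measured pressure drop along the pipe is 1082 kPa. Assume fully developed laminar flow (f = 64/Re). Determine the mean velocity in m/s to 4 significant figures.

For laminar flow, f = 64/Re with Re = ρVD/μ, so Darcy-Weisbach reduces to ΔP = 32μLV/D². Solving for V: V = ΔP·D²/(32μL) = 1.082e+06·(0.008325)²/(32·0.012·118.5) = 1.648 m/s.
Check: Re = ρVD/μ = 840.2·1.648·0.008325/0.012 = 960.6 < 2300, so the laminar assumption holds.

V ≈ 1.648 m/s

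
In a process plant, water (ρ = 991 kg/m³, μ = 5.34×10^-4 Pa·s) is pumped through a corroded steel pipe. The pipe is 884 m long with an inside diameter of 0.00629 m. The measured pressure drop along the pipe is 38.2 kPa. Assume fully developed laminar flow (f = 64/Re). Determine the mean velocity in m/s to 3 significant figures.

For laminar flow, f = 64/Re with Re = ρVD/μ, so Darcy-Weisbach reduces to ΔP = 32μLV/D². Solving for V: V = ΔP·D²/(32μL) = 3.82e+04·(0.00629)²/(32·0.000534·884) = 0.1001 m/s.
Check: Re = ρVD/μ = 991·0.1001·0.00629/0.000534 = 1168 < 2300, so the laminar assumption holds.

V ≈ 0.100 m/s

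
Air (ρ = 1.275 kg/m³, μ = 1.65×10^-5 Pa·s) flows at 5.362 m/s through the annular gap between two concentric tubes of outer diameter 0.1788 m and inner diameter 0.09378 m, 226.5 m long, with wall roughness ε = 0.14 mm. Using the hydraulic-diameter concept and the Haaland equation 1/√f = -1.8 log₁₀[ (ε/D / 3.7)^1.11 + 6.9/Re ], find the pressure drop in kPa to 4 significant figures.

Hydraulic diameter D_h = 4A/P = D_o - D_i = 0.1788 - 0.09378 = 0.08502 m.
Re = ρVD_h/μ = 1.275·5.362·0.08502/1.65e-05 = 3.523e+04.
ε/D_h = 0.00014/0.08502 = 0.00165; Haaland gives 1/√f = -1.8 log₁₀[0.00019+0.000196] = 6.144, so f = 0.02649.
ΔP = f(L/D_h)(ρV²/2) = 0.02649·226.5/0.08502·18.33 = 1294 Pa.
ΔP = 1.294 kPa.

ΔP ≈ 1.294 kPa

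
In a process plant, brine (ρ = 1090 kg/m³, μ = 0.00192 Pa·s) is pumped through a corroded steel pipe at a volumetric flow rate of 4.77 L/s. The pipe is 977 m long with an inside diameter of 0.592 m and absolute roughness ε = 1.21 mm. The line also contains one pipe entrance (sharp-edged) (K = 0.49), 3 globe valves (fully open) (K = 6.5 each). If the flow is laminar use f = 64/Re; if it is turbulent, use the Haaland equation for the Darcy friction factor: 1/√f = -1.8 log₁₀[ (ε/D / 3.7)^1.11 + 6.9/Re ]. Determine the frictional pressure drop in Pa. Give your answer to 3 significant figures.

ΔP ≈ 13.6 Pa

Q = 4.77 L/s = 4.77/1000 = 0.00477 m³/s.
Cross-sectional area A = πD²/4 = π(0.592)²/4 = 0.2753 m²; mean velocity V = Q/A = 0.00477/0.2753 = 0.01733 m/s.
Reynolds number Re = ρVD/μ = 1090 · 0.01733 · 0.592 / 0.00192 = 5824.
Re > 4000 → turbulent. Relative roughness ε/D = 0.00121/0.592 = 0.00204. Haaland: 1/√f = -1.8 log₁₀[(0.00204/3.7)^1.11 + 6.9/5824] = -1.8 log₁₀[0.000242 + 0.00118] = 5.122, so f = 0.03811.
Total minor-loss coefficient ΣK = 1·0.49 + 3·6.5 = 20.
ΔP = [f·L/D + ΣK]·(ρV²/2) = [0.03811·977/0.592 + 20]·(1090·0.01733²/2) = [62.9 + 20]·0.1637 = 13.57 Pa.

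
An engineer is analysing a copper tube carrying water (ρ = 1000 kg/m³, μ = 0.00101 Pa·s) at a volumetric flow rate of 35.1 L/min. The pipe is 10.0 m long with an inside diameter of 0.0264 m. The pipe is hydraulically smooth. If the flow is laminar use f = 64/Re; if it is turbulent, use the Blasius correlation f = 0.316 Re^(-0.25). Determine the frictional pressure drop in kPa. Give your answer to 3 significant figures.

Q = 35.1 L/min = 35.1/60000 = 0.000585 m³/s.
Cross-sectional area A = πD²/4 = π(0.0264)²/4 = 0.0005474 m²; mean velocity V = Q/A = 0.000585/0.0005474 = 1.069 m/s.
Reynolds number Re = ρVD/μ = 1000 · 1.069 · 0.0264 / 0.00101 = 2.793e+04.
Re > 4000 → turbulent. Smooth-pipe (Blasius): f = 0.316 Re^(-0.25) = 0.316/(2.793e+04)^0.25 = 0.02444.
Darcy-Weisbach: ΔP = f(L/D)(ρV²/2) = 0.02444·(10/0.0264)·(1000·1.069²/2) = 0.02444·378.8·571.1 = 5287 Pa.
ΔP = 5287 Pa = 5.29 kPa.

ΔP ≈ 5.29 kPa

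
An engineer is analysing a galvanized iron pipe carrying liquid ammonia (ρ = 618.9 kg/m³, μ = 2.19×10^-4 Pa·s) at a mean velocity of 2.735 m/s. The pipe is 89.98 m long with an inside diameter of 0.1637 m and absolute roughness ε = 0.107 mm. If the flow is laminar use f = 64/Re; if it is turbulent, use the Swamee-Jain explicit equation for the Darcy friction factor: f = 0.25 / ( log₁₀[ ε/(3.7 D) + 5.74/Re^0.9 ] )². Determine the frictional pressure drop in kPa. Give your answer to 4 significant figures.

ΔP ≈ 23.11 kPa

Reynolds number Re = ρVD/μ = 618.9 · 2.735 · 0.1637 / 0.000219 = 1.265e+06.
Re > 4000 → turbulent. Relative roughness ε/D = 0.000107/0.1637 = 0.000654. Swamee-Jain: f = 0.25/(log₁₀[0.000654/3.7 + 5.74/1.265e+06^0.9])² = 0.25/(log₁₀[0.000177 + 1.85e-05])² = 0.25/(-3.71)² = 0.01817.
Darcy-Weisbach: ΔP = f(L/D)(ρV²/2) = 0.01817·(89.98/0.1637)·(618.9·2.735²/2) = 0.01817·549.7·2315 = 2.311e+04 Pa.
ΔP = 2.311e+04 Pa = 23.11 kPa.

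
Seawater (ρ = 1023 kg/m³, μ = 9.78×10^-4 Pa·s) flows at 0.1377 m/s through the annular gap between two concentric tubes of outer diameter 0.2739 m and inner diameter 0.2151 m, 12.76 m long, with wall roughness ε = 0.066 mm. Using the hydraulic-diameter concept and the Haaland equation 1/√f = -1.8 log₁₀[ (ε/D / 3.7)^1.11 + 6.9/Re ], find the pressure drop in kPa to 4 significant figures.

ΔP ≈ 0.07088 kPa

Hydraulic diameter D_h = 4A/P = D_o - D_i = 0.2739 - 0.2151 = 0.0588 m.
Re = ρVD_h/μ = 1023·0.1377·0.0588/0.000978 = 8469.
ε/D_h = 6.6e-05/0.0588 = 0.00112; Haaland gives 1/√f = -1.8 log₁₀[0.000124+0.000815] = 5.449, so f = 0.03368.
ΔP = f(L/D_h)(ρV²/2) = 0.03368·12.76/0.0588·9.699 = 70.88 Pa.
ΔP = 0.07088 kPa.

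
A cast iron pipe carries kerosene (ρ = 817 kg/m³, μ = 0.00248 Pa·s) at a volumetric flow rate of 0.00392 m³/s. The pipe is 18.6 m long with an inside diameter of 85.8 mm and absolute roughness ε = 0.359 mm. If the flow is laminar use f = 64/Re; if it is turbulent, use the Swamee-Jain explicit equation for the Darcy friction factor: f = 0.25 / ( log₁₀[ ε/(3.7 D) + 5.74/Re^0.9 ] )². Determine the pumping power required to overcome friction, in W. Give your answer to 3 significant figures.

Cross-sectional area A = πD²/4 = π(0.0858)²/4 = 0.005782 m²; mean velocity V = Q/A = 0.00392/0.005782 = 0.678 m/s.
Reynolds number Re = ρVD/μ = 817 · 0.678 · 0.0858 / 0.00248 = 1.916e+04.
Re > 4000 → turbulent. Relative roughness ε/D = 0.000359/0.0858 = 0.00418. Swamee-Jain: f = 0.25/(log₁₀[0.00418/3.7 + 5.74/1.916e+04^0.9])² = 0.25/(log₁₀[0.00113 + 0.000803])² = 0.25/(-2.714)² = 0.03395.
Darcy-Weisbach: ΔP = f(L/D)(ρV²/2) = 0.03395·(18.6/0.0858)·(817·0.678²/2) = 0.03395·216.8·187.8 = 1382 Pa.
Pumping power P = QΔP = 0.00392·1382 = 5.417 W = 5.42 W.

P ≈ 5.42 W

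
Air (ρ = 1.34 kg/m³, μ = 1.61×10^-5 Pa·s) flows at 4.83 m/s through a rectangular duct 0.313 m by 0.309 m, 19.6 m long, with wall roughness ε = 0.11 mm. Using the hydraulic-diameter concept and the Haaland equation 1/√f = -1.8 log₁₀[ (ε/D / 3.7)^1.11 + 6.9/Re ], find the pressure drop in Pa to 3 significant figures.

ΔP ≈ 18.6 Pa

Hydraulic diameter D_h = 4A/P = 4·(0.313·0.309)/(2·(0.313+0.309)) = 0.3869/1.244 = 0.311 m.
Re = ρVD_h/μ = 1.34·4.83·0.311/1.61e-05 = 1.25e+05.
ε/D_h = 0.00011/0.311 = 0.000354; Haaland gives 1/√f = -1.8 log₁₀[3.45e-05+5.52e-05] = 7.285, so f = 0.01884.
ΔP = f(L/D_h)(ρV²/2) = 0.01884·19.6/0.311·15.63 = 18.56 Pa.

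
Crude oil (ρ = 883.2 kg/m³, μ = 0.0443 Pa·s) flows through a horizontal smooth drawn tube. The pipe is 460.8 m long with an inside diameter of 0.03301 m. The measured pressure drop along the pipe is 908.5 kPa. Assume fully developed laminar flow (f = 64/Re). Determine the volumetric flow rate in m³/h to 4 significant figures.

Q ≈ 4.669 m³/h

For laminar flow, f = 64/Re with Re = ρVD/μ, so Darcy-Weisbach reduces to ΔP = 32μLV/D². Solving for V: V = ΔP·D²/(32μL) = 9.085e+05·(0.03301)²/(32·0.0443·460.8) = 1.515 m/s.
Check: Re = ρVD/μ = 883.2·1.515·0.03301/0.0443 = 997.4 < 2300, so the laminar assumption holds.
Q = V·A = 1.515·(π/4·0.03301²) = 0.001297 m³/s = 4.669 m³/h.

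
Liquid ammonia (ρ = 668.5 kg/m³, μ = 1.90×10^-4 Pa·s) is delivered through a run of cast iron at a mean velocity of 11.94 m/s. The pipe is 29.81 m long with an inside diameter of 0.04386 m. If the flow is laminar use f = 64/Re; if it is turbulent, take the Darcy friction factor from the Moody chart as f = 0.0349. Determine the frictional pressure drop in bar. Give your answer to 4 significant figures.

Reynolds number Re = ρVD/μ = 668.5 · 11.94 · 0.04386 / 0.00019 = 1.843e+06.
Re > 4000 → turbulent; use the Moody-chart value f = 0.0349.
Darcy-Weisbach: ΔP = f(L/D)(ρV²/2) = 0.0349·(29.81/0.04386)·(668.5·11.94²/2) = 0.0349·679.7·4.765e+04 = 1.13e+06 Pa.
ΔP = 1.13e+06 Pa = 11.30 bar.

ΔP ≈ 11.30 bar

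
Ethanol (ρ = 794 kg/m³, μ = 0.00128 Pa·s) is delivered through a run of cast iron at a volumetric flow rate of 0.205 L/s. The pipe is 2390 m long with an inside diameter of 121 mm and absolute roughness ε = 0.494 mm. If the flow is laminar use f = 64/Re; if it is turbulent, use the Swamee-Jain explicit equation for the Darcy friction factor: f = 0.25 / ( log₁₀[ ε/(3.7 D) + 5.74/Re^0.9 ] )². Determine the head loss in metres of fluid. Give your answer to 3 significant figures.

Q = 0.205 L/s = 0.205/1000 = 0.000205 m³/s.
Cross-sectional area A = πD²/4 = π(0.121)²/4 = 0.0115 m²; mean velocity V = Q/A = 0.000205/0.0115 = 0.01783 m/s.
Reynolds number Re = ρVD/μ = 794 · 0.01783 · 0.121 / 0.00128 = 1338.
Re < 2300 → laminar flow, so f = 64/Re = 64/1338 = 0.04783 (the turbulent correlation is not needed).
Darcy-Weisbach: ΔP = f(L/D)(ρV²/2) = 0.04783·(2390/0.121)·(794·0.01783²/2) = 0.04783·1.975e+04·0.1262 = 119.2 Pa.
Head loss h_f = ΔP/(ρg) = 119.2/(794·9.81) = 0.0153 m.

h_f ≈ 0.0153 m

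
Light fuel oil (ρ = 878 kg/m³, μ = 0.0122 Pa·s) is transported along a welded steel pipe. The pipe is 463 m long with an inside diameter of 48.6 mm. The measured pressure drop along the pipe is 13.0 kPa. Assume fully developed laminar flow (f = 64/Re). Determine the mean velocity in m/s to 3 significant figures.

V ≈ 0.170 m/s

For laminar flow, f = 64/Re with Re = ρVD/μ, so Darcy-Weisbach reduces to ΔP = 32μLV/D². Solving for V: V = ΔP·D²/(32μL) = 1.3e+04·(0.0486)²/(32·0.0122·463) = 0.1699 m/s.
Check: Re = ρVD/μ = 878·0.1699·0.0486/0.0122 = 594.1 < 2300, so the laminar assumption holds.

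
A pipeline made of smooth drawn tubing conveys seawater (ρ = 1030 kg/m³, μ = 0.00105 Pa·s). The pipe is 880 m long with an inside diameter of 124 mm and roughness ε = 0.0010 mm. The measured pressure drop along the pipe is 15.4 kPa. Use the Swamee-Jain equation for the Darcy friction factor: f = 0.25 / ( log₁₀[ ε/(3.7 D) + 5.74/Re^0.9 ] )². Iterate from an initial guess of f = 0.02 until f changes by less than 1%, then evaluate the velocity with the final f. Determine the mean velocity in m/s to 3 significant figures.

Rearranging Darcy-Weisbach: V = √(2·ΔP·D/(f·L·ρ)). With ε/D = 1e-06/0.124 = 8.06e-06, iterate starting from f = 0.02:
  f = 0.02 → V = √(2·1.54e+04·0.124/(0.02·880·1030)) = 0.459 m/s; Re = ρVD/μ = 5.583e+04; f → 0.02029
  f = 0.02029 → V = 0.4557 m/s; Re = 5.543e+04; f → 0.02032
Converged (Δf/f < 1%). With the final f = 0.02032: V = √(2·1.54e+04·0.124/(0.02032·880·1030)) = 0.4553 m/s.

V ≈ 0.455 m/s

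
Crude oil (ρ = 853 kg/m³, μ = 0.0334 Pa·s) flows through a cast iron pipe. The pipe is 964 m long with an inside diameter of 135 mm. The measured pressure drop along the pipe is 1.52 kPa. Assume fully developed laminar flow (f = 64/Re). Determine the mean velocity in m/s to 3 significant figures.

V ≈ 0.0269 m/s

For laminar flow, f = 64/Re with Re = ρVD/μ, so Darcy-Weisbach reduces to ΔP = 32μLV/D². Solving for V: V = ΔP·D²/(32μL) = 1520·(0.135)²/(32·0.0334·964) = 0.02689 m/s.
Check: Re = ρVD/μ = 853·0.02689·0.135/0.0334 = 92.7 < 2300, so the laminar assumption holds.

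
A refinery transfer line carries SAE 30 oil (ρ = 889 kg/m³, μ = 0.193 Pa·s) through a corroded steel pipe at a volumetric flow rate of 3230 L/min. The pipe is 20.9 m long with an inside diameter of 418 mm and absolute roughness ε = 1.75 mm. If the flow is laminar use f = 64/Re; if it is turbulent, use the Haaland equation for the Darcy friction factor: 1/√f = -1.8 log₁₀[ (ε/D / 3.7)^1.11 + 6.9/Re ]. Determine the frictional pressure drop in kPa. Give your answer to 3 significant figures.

Q = 3230 L/min = 3230/60000 = 0.05383 m³/s.
Cross-sectional area A = πD²/4 = π(0.418)²/4 = 0.1372 m²; mean velocity V = Q/A = 0.05383/0.1372 = 0.3923 m/s.
Reynolds number Re = ρVD/μ = 889 · 0.3923 · 0.418 / 0.193 = 755.3.
Re < 2300 → laminar flow, so f = 64/Re = 64/755.3 = 0.08473 (the turbulent correlation is not needed).
Darcy-Weisbach: ΔP = f(L/D)(ρV²/2) = 0.08473·(20.9/0.418)·(889·0.3923²/2) = 0.08473·50·68.41 = 289.8 Pa.
ΔP = 289.8 Pa = 0.290 kPa.

ΔP ≈ 0.290 kPa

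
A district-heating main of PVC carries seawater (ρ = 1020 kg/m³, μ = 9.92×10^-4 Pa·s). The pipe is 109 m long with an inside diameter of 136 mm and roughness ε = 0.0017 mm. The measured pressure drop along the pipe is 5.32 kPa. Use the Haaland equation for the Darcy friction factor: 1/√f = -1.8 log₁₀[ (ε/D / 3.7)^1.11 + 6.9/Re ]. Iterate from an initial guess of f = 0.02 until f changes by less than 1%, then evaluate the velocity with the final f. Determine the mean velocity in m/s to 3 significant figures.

Rearranging Darcy-Weisbach: V = √(2·ΔP·D/(f·L·ρ)). With ε/D = 1.7e-06/0.136 = 1.25e-05, iterate starting from f = 0.02:
  f = 0.02 → V = √(2·5320·0.136/(0.02·109·1020)) = 0.8067 m/s; Re = ρVD/μ = 1.128e+05; f → 0.01743
  f = 0.01743 → V = 0.864 m/s; Re = 1.208e+05; f → 0.01719
  f = 0.01719 → V = 0.8701 m/s; Re = 1.217e+05; f → 0.01717
Converged (Δf/f < 1%). With the final f = 0.01717: V = √(2·5320·0.136/(0.01717·109·1020)) = 0.8707 m/s.

V ≈ 0.871 m/s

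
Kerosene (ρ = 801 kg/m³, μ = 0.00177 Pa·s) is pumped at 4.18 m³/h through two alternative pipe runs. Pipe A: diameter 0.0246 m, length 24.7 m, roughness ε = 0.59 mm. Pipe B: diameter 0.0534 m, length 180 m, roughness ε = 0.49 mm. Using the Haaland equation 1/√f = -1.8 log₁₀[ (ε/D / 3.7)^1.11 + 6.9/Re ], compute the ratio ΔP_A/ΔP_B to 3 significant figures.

Pipe A: V = Q/A = 0.001161/0.0004753 = 2.443 m/s; Re = 2.72e+04; ε/D = 0.024; Haaland → f = 0.05357; ΔP_A = f(L/D)(ρV²/2) = 1.286e+05 Pa.
Pipe B: V = Q/A = 0.001161/0.00224 = 0.5184 m/s; Re = 1.253e+04; ε/D = 0.00918; Haaland → f = 0.0412; ΔP_B = f(L/D)(ρV²/2) = 1.495e+04 Pa.
ΔP_A/ΔP_B = 1.286e+05/1.495e+04 = 8.60.

ΔP_A/ΔP_B ≈ 8.60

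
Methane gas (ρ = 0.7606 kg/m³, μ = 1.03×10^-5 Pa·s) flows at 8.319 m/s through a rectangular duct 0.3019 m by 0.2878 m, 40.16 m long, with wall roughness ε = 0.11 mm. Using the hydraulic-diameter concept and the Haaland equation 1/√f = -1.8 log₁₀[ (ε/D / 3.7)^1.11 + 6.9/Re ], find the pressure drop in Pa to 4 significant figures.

Hydraulic diameter D_h = 4A/P = 4·(0.3019·0.2878)/(2·(0.3019+0.2878)) = 0.3475/1.179 = 0.2947 m.
Re = ρVD_h/μ = 0.7606·8.319·0.2947/1.03e-05 = 1.81e+05.
ε/D_h = 0.00011/0.2947 = 0.000373; Haaland gives 1/√f = -1.8 log₁₀[3.67e-05+3.81e-05] = 7.427, so f = 0.01813.
ΔP = f(L/D_h)(ρV²/2) = 0.01813·40.16/0.2947·26.32 = 65.02 Pa.

ΔP ≈ 65.02 Pa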